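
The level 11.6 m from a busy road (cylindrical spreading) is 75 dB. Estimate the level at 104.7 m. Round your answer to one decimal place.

For a line source, L₂ = L₁ − 10·log₁₀(r₂/r₁).
L₂ = 75 − 10·log₁₀(104.7/11.6) = 75 − 9.555 = 65.45 dB.

65.4 dB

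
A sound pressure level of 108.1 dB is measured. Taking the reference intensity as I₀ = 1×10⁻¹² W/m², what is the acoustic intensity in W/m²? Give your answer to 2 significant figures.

0.065 W/m²

I/I₀ = 10^(108.1/10) = 6.457e+10, so I = 6.457e+10 × 10⁻¹² W/m².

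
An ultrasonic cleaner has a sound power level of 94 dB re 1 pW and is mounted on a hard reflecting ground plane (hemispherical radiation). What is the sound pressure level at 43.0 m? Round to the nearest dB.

Free-field hemispherical radiation: L_p = L_w − 10·log₁₀(2π·r²), r = 43.0 m.
2π·r² = 1.162e+04 m², 10·log₁₀ of that is 40.651 dB.
L_p = 94 − 40.651 = 53.35 dB.

53 dB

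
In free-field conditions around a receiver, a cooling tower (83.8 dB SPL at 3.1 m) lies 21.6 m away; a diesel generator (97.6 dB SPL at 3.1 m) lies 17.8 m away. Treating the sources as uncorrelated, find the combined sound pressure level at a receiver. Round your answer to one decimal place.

Apply inverse-square spreading to bring every level to the receiver, then sum 10^(L/10).
cooling tower: 83.8 − 20·log₁₀(21.6/3.1) = 83.8 − 16.86 = 66.94 dB SPL.
diesel generator: 97.6 − 20·log₁₀(17.8/3.1) = 97.6 − 15.18 = 82.42 dB SPL.
Σ 10^(L/10) = 1.795e+08 → L_total = 10·log₁₀(1.795e+08) = 82.54 dB SPL.

82.5 dB SPL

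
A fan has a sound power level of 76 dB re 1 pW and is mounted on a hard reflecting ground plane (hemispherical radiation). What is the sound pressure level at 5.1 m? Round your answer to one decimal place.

The power spreads over a hemisphere of area 2π·r², so L_p = L_w − 10·log₁₀(2π·r²).
2π·r² = 163.4 m², 10·log₁₀ of that is 22.133 dB.
L_p = 76 − 22.133 = 53.87 dB.

53.9 dB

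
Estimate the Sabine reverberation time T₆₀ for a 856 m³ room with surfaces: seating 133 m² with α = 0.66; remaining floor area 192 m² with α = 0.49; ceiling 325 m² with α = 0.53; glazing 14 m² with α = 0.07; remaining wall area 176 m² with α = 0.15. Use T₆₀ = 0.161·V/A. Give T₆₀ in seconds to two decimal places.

0.36 s

A = Σ Sᵢαᵢ = 133·0.66 + 192·0.49 + 325·0.53 + 14·0.07 + 176·0.15 = 381.49 m².
T₆₀ = 0.161 × 856 / 381.49 = 0.361 s.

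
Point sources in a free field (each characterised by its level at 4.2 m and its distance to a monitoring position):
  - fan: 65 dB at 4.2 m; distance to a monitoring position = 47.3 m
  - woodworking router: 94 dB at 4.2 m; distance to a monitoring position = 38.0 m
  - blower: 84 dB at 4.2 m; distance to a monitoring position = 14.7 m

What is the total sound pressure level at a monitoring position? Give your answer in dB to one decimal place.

Propagate each source to the receiver with L = L_ref − 20·log₁₀(r/r_ref), then add intensities.
fan: 65 − 20·log₁₀(47.3/4.2) = 65 − 21.03 = 43.97 dB.
woodworking router: 94 − 20·log₁₀(38.0/4.2) = 94 − 19.13 = 74.87 dB.
blower: 84 − 20·log₁₀(14.7/4.2) = 84 − 10.88 = 73.12 dB.
Σ 10^(L/10) = 5.122e+07 → L_total = 10·log₁₀(5.122e+07) = 77.09 dB.

77.1 dB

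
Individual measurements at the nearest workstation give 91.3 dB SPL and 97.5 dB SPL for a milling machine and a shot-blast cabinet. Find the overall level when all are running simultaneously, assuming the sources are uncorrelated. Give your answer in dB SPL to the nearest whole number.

98 dB SPL

For uncorrelated sources the intensities add, so convert each level to linear form, sum, and take 10·log₁₀ of the total.
Σ 10^(L/10) = 10^(91.3/10) + 10^(97.5/10) = 6.972e+09.
L_total = 10·log₁₀(6.972e+09) = 98.43 dB SPL.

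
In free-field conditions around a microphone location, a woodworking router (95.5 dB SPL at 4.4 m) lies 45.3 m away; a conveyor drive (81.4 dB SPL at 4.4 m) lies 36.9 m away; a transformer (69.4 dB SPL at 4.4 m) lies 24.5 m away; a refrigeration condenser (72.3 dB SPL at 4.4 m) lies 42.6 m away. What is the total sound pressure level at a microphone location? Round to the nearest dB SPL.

76 dB SPL

Apply inverse-square spreading to bring every level to the receiver, then sum 10^(L/10).
woodworking router: 95.5 − 20·log₁₀(45.3/4.4) = 95.5 − 20.25 = 75.25 dB SPL.
conveyor drive: 81.4 − 20·log₁₀(36.9/4.4) = 81.4 − 18.47 = 62.93 dB SPL.
transformer: 69.4 − 20·log₁₀(24.5/4.4) = 69.4 − 14.91 = 54.49 dB SPL.
refrigeration condenser: 72.3 − 20·log₁₀(42.6/4.4) = 72.3 − 19.72 = 52.58 dB SPL.
Σ 10^(L/10) = 3.590e+07 → L_total = 10·log₁₀(3.590e+07) = 75.55 dB SPL.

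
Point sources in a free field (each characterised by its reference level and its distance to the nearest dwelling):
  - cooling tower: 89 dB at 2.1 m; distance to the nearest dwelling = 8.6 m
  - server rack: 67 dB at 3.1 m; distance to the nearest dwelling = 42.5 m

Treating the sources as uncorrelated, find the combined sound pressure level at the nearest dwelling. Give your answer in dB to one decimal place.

Apply inverse-square spreading to bring every level to the receiver, then sum 10^(L/10).
cooling tower: 89 − 20·log₁₀(8.6/2.1) = 89 − 12.25 = 76.75 dB.
server rack: 67 − 20·log₁₀(42.5/3.1) = 67 − 22.74 = 44.26 dB.
Σ 10^(L/10) = 4.739e+07 → L_total = 10·log₁₀(4.739e+07) = 76.76 dB.

76.8 dB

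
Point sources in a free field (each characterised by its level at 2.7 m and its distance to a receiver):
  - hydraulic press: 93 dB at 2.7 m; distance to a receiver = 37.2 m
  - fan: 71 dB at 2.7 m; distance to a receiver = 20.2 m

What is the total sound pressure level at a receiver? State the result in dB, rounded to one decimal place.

70.3 dB

Apply inverse-square spreading to bring every level to the receiver, then sum 10^(L/10).
hydraulic press: 93 − 20·log₁₀(37.2/2.7) = 93 − 22.78 = 70.22 dB.
fan: 71 − 20·log₁₀(20.2/2.7) = 71 − 17.48 = 53.52 dB.
Σ 10^(L/10) = 1.074e+07 → L_total = 10·log₁₀(1.074e+07) = 70.31 dB.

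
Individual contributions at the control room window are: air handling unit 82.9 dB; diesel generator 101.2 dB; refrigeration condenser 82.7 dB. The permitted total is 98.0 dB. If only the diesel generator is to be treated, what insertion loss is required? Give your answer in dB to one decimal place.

The untreated sources together contribute 10^(82.9/10) + 10^(82.7/10) = 3.812e+08, i.e. 85.81 dB.
The limit corresponds to 10^(98.0/10) = 6.310e+09; subtracting the fixed part leaves 5.928e+09 for the diesel generator, i.e. 97.73 dB.
Required insertion loss = 101.2 − 97.73 = 3.47 dB.

3.5 dB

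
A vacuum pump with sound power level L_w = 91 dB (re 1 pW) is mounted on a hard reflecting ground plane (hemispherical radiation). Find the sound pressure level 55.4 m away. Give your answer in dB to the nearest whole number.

48 dB

L_p = L_w − 10·log₁₀(2π·r²) with r = 55.4 m.
2π·r² = 1.928e+04 m², 10·log₁₀ of that is 42.852 dB.
L_p = 91 − 42.852 = 48.15 dB.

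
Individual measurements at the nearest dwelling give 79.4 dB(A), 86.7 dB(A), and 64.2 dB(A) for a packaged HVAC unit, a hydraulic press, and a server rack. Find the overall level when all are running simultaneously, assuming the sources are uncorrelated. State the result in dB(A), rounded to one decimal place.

87.5 dB(A)

For uncorrelated sources the intensities add, so convert each level to linear form, sum, and take 10·log₁₀ of the total.
Σ 10^(L/10) = 10^(79.4/10) + 10^(86.7/10) + 10^(64.2/10) = 5.575e+08.
L_total = 10·log₁₀(5.575e+08) = 87.46 dB(A).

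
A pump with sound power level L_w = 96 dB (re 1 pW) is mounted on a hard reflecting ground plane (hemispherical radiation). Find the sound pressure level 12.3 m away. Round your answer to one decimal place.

Free-field hemispherical radiation: L_p = L_w − 10·log₁₀(2π·r²), r = 12.3 m.
2π·r² = 950.6 m², 10·log₁₀ of that is 29.780 dB.
L_p = 96 − 29.780 = 66.22 dB.

66.2 dB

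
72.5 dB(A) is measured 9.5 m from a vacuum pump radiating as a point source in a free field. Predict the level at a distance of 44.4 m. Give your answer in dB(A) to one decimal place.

59.1 dB(A)

For a point source, L₂ = L₁ − 20·log₁₀(r₂/r₁).
L₂ = 72.5 − 20·log₁₀(44.4/9.5) = 72.5 − 13.393 = 59.11 dB(A).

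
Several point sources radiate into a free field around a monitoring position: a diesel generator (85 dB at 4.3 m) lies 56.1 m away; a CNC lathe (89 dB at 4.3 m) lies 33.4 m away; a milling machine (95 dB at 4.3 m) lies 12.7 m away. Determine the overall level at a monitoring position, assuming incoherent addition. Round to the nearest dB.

86 dB

Propagate each source to the receiver with L = L_ref − 20·log₁₀(r/r_ref), then add intensities.
diesel generator: 85 − 20·log₁₀(56.1/4.3) = 85 − 22.31 = 62.69 dB.
CNC lathe: 89 − 20·log₁₀(33.4/4.3) = 89 − 17.81 = 71.19 dB.
milling machine: 95 − 20·log₁₀(12.7/4.3) = 95 − 9.41 = 85.59 dB.
Σ 10^(L/10) = 3.775e+08 → L_total = 10·log₁₀(3.775e+08) = 85.77 dB.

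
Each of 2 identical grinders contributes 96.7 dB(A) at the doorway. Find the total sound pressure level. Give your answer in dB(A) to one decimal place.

With 2 equal, uncorrelated contributions the intensity is 2× that of one unit, giving a rise of 10·log₁₀ 2.
L_total = 96.7 + 10·log₁₀(2) = 96.7 + 3.010 = 99.71 dB(A).

99.7 dB(A)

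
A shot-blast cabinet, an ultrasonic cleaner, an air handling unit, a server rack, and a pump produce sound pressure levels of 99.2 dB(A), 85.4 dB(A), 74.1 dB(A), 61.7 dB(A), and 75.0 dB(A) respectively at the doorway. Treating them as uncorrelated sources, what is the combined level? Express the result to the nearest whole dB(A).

99 dB(A)

For uncorrelated sources the intensities add, so convert each level to linear form, sum, and take 10·log₁₀ of the total.
Σ 10^(L/10) = 10^(99.2/10) + 10^(85.4/10) + 10^(74.1/10) + 10^(61.7/10) + 10^(75.0/10) = 8.723e+09.
L_total = 10·log₁₀(8.723e+09) = 99.41 dB(A).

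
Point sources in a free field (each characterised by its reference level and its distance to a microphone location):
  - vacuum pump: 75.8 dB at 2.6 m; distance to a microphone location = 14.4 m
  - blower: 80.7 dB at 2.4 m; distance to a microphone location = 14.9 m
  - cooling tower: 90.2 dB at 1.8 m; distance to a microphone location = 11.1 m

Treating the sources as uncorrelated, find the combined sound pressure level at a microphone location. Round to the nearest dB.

75 dB

Apply inverse-square spreading to bring every level to the receiver, then sum 10^(L/10).
vacuum pump: 75.8 − 20·log₁₀(14.4/2.6) = 75.8 − 14.87 = 60.93 dB.
blower: 80.7 − 20·log₁₀(14.9/2.4) = 80.7 − 15.86 = 64.84 dB.
cooling tower: 90.2 − 20·log₁₀(11.1/1.8) = 90.2 − 15.80 = 74.40 dB.
Σ 10^(L/10) = 3.182e+07 → L_total = 10·log₁₀(3.182e+07) = 75.03 dB.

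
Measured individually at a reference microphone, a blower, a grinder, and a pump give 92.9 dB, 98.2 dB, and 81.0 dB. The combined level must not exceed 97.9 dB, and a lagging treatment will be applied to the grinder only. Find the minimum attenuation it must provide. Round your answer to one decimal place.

Fixed contribution from the other sources: Σ 10^(L/10) = 10^(92.9/10) + 10^(81.0/10) = 2.076e+09 (93.17 dB).
To meet 97.9 dB overall, the treated grinder may contribute at most 10^(97.9/10) − 2.076e+09 = 4.090e+09, i.e. 96.12 dB.
So the grinder must be reduced from 98.2 to 96.12 dB: IL = 2.08 dB.

2.1 dB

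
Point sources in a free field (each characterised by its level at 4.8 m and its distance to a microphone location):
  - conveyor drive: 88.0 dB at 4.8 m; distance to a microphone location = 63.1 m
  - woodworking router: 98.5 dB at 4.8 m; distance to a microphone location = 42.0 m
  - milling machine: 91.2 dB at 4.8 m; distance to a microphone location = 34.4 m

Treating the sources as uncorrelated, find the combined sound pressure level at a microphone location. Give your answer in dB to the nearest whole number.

Apply inverse-square spreading to bring every level to the receiver, then sum 10^(L/10).
conveyor drive: 88.0 − 20·log₁₀(63.1/4.8) = 88.0 − 22.38 = 65.62 dB.
woodworking router: 98.5 − 20·log₁₀(42.0/4.8) = 98.5 − 18.84 = 79.66 dB.
milling machine: 91.2 − 20·log₁₀(34.4/4.8) = 91.2 − 17.11 = 74.09 dB.
Σ 10^(L/10) = 1.218e+08 → L_total = 10·log₁₀(1.218e+08) = 80.86 dB.

81 dB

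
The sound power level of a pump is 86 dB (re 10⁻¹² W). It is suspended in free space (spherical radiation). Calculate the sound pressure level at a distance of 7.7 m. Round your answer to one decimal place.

L_p = L_w − 10·log₁₀(4π·r²) with r = 7.7 m.
4π·r² = 745.1 m², 10·log₁₀ of that is 28.722 dB.
L_p = 86 − 28.722 = 57.28 dB.

57.3 dB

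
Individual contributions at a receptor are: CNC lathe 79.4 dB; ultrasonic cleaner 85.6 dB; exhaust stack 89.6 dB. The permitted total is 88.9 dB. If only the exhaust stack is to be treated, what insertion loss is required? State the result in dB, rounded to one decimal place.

4.5 dB

Everything except the exhaust stack sums to 10^(79.4/10) + 10^(85.6/10) = 4.502e+08 in linear terms, 86.53 dB.
To meet 88.9 dB overall, the treated exhaust stack may contribute at most 10^(88.9/10) − 4.502e+08 = 3.261e+08, i.e. 85.13 dB.
So the exhaust stack must be reduced from 89.6 to 85.13 dB: IL = 4.47 dB.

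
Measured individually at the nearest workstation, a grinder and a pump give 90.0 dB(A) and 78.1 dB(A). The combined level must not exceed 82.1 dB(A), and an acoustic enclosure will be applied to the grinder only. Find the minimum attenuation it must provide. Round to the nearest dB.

Everything except the grinder sums to 10^(78.1/10) = 6.457e+07 in linear terms, 78.10 dB(A).
To meet 82.1 dB(A) overall, the treated grinder may contribute at most 10^(82.1/10) − 6.457e+07 = 9.762e+07, i.e. 79.90 dB(A).
Required insertion loss = 90.0 − 79.90 = 10.10 dB.

10 dB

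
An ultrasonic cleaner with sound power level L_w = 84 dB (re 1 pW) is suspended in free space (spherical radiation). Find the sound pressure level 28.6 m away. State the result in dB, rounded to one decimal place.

Free-field spherical radiation: L_p = L_w − 10·log₁₀(4π·r²), r = 28.6 m.
4π·r² = 1.028e+04 m², 10·log₁₀ of that is 40.119 dB.
L_p = 84 − 40.119 = 43.88 dB.

43.9 dB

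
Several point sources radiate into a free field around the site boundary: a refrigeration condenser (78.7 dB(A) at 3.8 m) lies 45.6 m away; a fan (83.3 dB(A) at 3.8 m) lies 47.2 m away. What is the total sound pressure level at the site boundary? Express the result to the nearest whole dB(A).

Propagate each source to the receiver with L = L_ref − 20·log₁₀(r/r_ref), then add intensities.
refrigeration condenser: 78.7 − 20·log₁₀(45.6/3.8) = 78.7 − 21.58 = 57.12 dB(A).
fan: 83.3 − 20·log₁₀(47.2/3.8) = 83.3 − 21.88 = 61.42 dB(A).
Σ 10^(L/10) = 1.901e+06 → L_total = 10·log₁₀(1.901e+06) = 62.79 dB(A).

63 dB(A)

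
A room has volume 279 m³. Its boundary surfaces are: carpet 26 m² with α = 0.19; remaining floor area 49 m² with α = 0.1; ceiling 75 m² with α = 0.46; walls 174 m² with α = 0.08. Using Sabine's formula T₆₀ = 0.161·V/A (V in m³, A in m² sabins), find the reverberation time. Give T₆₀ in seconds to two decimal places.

A = Σ Sᵢαᵢ = 26·0.19 + 49·0.1 + 75·0.46 + 174·0.08 = 58.26 m².
T₆₀ = 0.161 × 279 / 58.26 = 0.771 s.

0.77 s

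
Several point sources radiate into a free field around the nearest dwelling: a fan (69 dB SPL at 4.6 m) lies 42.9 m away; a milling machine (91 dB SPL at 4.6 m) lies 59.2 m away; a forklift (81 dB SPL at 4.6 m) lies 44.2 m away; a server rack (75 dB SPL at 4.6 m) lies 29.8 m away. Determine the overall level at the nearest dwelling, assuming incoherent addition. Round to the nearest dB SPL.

70 dB SPL

First find each source's level at the receiver (point-source: −20·log₁₀(r/r_ref)), then combine on an intensity basis.
fan: 69 − 20·log₁₀(42.9/4.6) = 69 − 19.39 = 49.61 dB SPL.
milling machine: 91 − 20·log₁₀(59.2/4.6) = 91 − 22.19 = 68.81 dB SPL.
forklift: 81 − 20·log₁₀(44.2/4.6) = 81 − 19.65 = 61.35 dB SPL.
server rack: 75 − 20·log₁₀(29.8/4.6) = 75 − 16.23 = 58.77 dB SPL.
Σ 10^(L/10) = 9.809e+06 → L_total = 10·log₁₀(9.809e+06) = 69.92 dB SPL.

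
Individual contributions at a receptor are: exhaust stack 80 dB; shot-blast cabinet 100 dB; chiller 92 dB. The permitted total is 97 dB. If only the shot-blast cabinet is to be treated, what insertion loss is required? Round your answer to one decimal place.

4.8 dB

Everything except the shot-blast cabinet sums to 10^(80/10) + 10^(92/10) = 1.685e+09 in linear terms, 92.27 dB.
The limit corresponds to 10^(97/10) = 5.012e+09; subtracting the fixed part leaves 3.327e+09 for the shot-blast cabinet, i.e. 95.22 dB.
Required insertion loss = 100 − 95.22 = 4.78 dB.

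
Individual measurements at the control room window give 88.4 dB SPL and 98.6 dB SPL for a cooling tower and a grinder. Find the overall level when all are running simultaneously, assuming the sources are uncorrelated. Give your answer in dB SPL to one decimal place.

For uncorrelated sources the intensities add, so convert each level to linear form, sum, and take 10·log₁₀ of the total.
Σ 10^(L/10) = 10^(88.4/10) + 10^(98.6/10) = 7.936e+09.
L_total = 10·log₁₀(7.936e+09) = 99.00 dB SPL.

99.0 dB SPL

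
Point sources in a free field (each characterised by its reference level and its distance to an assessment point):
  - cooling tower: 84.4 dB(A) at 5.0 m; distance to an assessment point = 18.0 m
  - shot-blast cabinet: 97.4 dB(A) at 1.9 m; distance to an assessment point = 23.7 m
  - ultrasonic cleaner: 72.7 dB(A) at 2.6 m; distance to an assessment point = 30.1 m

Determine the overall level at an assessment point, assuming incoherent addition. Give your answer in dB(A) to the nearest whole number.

Apply inverse-square spreading to bring every level to the receiver, then sum 10^(L/10).
cooling tower: 84.4 − 20·log₁₀(18.0/5.0) = 84.4 − 11.13 = 73.27 dB(A).
shot-blast cabinet: 97.4 − 20·log₁₀(23.7/1.9) = 97.4 − 21.92 = 75.48 dB(A).
ultrasonic cleaner: 72.7 − 20·log₁₀(30.1/2.6) = 72.7 − 21.27 = 51.43 dB(A).
Σ 10^(L/10) = 5.671e+07 → L_total = 10·log₁₀(5.671e+07) = 77.54 dB(A).

78 dB(A)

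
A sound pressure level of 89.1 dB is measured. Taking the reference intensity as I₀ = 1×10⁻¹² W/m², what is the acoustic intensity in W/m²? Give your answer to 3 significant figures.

0.000813 W/m²

I = I₀·10^(L/10) = 10⁻¹² × 10^(89.1/10) = 10^(-3.090).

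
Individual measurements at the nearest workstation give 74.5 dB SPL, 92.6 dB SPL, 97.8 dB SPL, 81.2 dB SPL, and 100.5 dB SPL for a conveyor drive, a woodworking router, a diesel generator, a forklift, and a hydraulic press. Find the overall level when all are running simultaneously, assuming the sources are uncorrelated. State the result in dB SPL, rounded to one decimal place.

102.8 dB SPL

Incoherent sources combine by intensity addition: L_total = 10·log₁₀(Σ 10^(L_i/10)).
Σ 10^(L/10) = 10^(74.5/10) + 10^(92.6/10) + 10^(97.8/10) + 10^(81.2/10) + 10^(100.5/10) = 1.923e+10.
L_total = 10·log₁₀(1.923e+10) = 102.84 dB SPL.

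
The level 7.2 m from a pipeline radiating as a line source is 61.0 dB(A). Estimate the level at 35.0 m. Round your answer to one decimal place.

For a line source, L₂ = L₁ − 10·log₁₀(r₂/r₁).
L₂ = 61.0 − 10·log₁₀(35.0/7.2) = 61.0 − 6.867 = 54.13 dB(A).

54.1 dB(A)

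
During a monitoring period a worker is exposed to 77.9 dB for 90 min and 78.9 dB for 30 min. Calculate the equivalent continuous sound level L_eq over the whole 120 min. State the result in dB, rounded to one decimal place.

78.2 dB

L_eq = 10·log₁₀[(1/T)·Σ tᵢ·10^(Lᵢ/10)] with T = 120 min.
Σ tᵢ·10^(Lᵢ/10) = 90·10^(77.9/10) + 30·10^(78.9/10) = 7.878e+09.
L_eq = 10·log₁₀(7.878e+09/120) = 78.17 dB.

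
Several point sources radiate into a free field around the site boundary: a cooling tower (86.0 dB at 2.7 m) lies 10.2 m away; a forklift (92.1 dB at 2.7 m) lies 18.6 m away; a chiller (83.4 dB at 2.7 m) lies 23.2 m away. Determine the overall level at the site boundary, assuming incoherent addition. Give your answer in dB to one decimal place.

Propagate each source to the receiver with L = L_ref − 20·log₁₀(r/r_ref), then add intensities.
cooling tower: 86.0 − 20·log₁₀(10.2/2.7) = 86.0 − 11.54 = 74.46 dB.
forklift: 92.1 − 20·log₁₀(18.6/2.7) = 92.1 − 16.76 = 75.34 dB.
chiller: 83.4 − 20·log₁₀(23.2/2.7) = 83.4 − 18.68 = 64.72 dB.
Σ 10^(L/10) = 6.503e+07 → L_total = 10·log₁₀(6.503e+07) = 78.13 dB.

78.1 dB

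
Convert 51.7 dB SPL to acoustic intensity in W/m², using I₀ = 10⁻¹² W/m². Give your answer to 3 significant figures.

1.48e-07 W/m²

L = 10·log₁₀(I/I₀) ⇒ I = I₀·10^(L/10) = 10⁻¹² × 10^5.17.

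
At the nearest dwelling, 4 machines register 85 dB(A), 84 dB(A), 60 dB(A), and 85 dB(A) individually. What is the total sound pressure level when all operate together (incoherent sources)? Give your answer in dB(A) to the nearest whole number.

89 dB(A)

Incoherent sources combine by intensity addition: L_total = 10·log₁₀(Σ 10^(L_i/10)).
Σ 10^(L/10) = 10^(85/10) + 10^(84/10) + 10^(60/10) + 10^(85/10) = 8.846e+08.
L_total = 10·log₁₀(8.846e+08) = 89.47 dB(A).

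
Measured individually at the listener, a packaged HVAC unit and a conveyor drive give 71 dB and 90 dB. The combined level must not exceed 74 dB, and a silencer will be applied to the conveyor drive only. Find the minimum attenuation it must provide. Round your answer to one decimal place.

19.0 dB

Fixed contribution from the other source: Σ 10^(L/10) = 10^(71/10) = 1.259e+07 (71.00 dB).
To meet 74 dB overall, the treated conveyor drive may contribute at most 10^(74/10) − 1.259e+07 = 1.253e+07, i.e. 70.98 dB.
So the conveyor drive must be reduced from 90 to 70.98 dB: IL = 19.02 dB.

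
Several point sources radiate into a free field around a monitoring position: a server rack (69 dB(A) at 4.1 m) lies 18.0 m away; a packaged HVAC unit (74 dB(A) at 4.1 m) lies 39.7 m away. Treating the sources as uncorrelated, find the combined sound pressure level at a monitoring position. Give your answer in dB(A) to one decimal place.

First find each source's level at the receiver (point-source: −20·log₁₀(r/r_ref)), then combine on an intensity basis.
server rack: 69 − 20·log₁₀(18.0/4.1) = 69 − 12.85 = 56.15 dB(A).
packaged HVAC unit: 74 − 20·log₁₀(39.7/4.1) = 74 − 19.72 = 54.28 dB(A).
Σ 10^(L/10) = 6.800e+05 → L_total = 10·log₁₀(6.800e+05) = 58.33 dB(A).

58.3 dB(A)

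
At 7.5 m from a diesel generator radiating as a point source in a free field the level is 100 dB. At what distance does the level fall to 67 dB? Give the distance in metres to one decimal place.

335.0 m

For a point source L₁ − L₂ = 20·log₁₀(r₂/r₁), so r₂ = r₁·10^((L₁−L₂)/20).
r₂ = 7.5·10^((100−67)/20) = 7.5·10^(33.0/20) = 335.01 m.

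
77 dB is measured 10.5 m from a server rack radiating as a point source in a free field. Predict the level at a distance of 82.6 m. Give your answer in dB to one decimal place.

59.1 dB

Point-source attenuation: ΔL = 20·log₁₀(r₂/r₁) = 20·log₁₀(82.6/10.5) = 17.916 dB.
L₂ = 77 − 20·log₁₀(82.6/10.5) = 77 − 17.916 = 59.08 dB.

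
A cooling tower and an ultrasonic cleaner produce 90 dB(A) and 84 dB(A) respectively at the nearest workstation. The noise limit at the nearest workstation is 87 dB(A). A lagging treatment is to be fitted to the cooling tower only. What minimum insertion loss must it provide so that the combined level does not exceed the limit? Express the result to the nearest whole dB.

Fixed contribution from the other source: Σ 10^(L/10) = 10^(84/10) = 2.512e+08 (84.00 dB(A)).
To meet 87 dB(A) overall, the treated cooling tower may contribute at most 10^(87/10) − 2.512e+08 = 2.500e+08, i.e. 83.98 dB(A).
Required insertion loss = 90 − 83.98 = 6.02 dB.

6 dB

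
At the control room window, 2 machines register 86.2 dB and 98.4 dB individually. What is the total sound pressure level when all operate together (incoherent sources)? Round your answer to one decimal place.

For uncorrelated sources the intensities add, so convert each level to linear form, sum, and take 10·log₁₀ of the total.
Σ 10^(L/10) = 10^(86.2/10) + 10^(98.4/10) = 7.335e+09.
L_total = 10·log₁₀(7.335e+09) = 98.65 dB.

98.7 dB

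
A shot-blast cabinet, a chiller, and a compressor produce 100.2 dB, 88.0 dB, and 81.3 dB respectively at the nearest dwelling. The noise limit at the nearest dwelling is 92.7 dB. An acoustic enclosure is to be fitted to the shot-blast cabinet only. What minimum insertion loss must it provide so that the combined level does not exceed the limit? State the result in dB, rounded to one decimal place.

Everything except the shot-blast cabinet sums to 10^(88.0/10) + 10^(81.3/10) = 7.659e+08 in linear terms, 88.84 dB.
The limit corresponds to 10^(92.7/10) = 1.862e+09; subtracting the fixed part leaves 1.096e+09 for the shot-blast cabinet, i.e. 90.40 dB.
So the shot-blast cabinet must be reduced from 100.2 to 90.40 dB: IL = 9.80 dB.

9.8 dB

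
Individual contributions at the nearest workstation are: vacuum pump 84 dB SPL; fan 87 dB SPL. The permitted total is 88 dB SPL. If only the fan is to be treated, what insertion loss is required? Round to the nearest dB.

Everything except the fan sums to 10^(84/10) = 2.512e+08 in linear terms, 84.00 dB SPL.
The limit corresponds to 10^(88/10) = 6.310e+08; subtracting the fixed part leaves 3.798e+08 for the fan, i.e. 85.80 dB SPL.
So the fan must be reduced from 87 to 85.80 dB SPL: IL = 1.20 dB.

1 dB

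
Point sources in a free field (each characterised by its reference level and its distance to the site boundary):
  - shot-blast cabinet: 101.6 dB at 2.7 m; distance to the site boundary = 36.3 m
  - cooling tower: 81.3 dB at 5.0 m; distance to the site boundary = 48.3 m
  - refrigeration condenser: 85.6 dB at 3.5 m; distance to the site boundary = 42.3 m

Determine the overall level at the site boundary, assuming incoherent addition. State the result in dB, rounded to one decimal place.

79.2 dB

Propagate each source to the receiver with L = L_ref − 20·log₁₀(r/r_ref), then add intensities.
shot-blast cabinet: 101.6 − 20·log₁₀(36.3/2.7) = 101.6 − 22.57 = 79.03 dB.
cooling tower: 81.3 − 20·log₁₀(48.3/5.0) = 81.3 − 19.70 = 61.60 dB.
refrigeration condenser: 85.6 − 20·log₁₀(42.3/3.5) = 85.6 − 21.65 = 63.95 dB.
Σ 10^(L/10) = 8.390e+07 → L_total = 10·log₁₀(8.390e+07) = 79.24 dB.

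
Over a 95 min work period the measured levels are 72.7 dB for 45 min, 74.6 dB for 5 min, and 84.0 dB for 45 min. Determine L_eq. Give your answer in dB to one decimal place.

81.1 dB

L_eq = 10·log₁₀[(1/T)·Σ tᵢ·10^(Lᵢ/10)] with T = 95 min.
Σ tᵢ·10^(Lᵢ/10) = 45·10^(72.7/10) + 5·10^(74.6/10) + 45·10^(84.0/10) = 1.229e+10.
L_eq = 10·log₁₀(1.229e+10/95) = 81.12 dB.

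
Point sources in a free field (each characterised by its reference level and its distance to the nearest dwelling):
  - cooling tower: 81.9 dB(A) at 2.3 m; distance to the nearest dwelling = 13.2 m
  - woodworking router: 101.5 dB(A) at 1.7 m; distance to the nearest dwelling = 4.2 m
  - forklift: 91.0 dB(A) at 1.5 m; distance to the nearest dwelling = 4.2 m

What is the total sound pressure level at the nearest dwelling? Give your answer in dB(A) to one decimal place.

93.9 dB(A)

Propagate each source to the receiver with L = L_ref − 20·log₁₀(r/r_ref), then add intensities.
cooling tower: 81.9 − 20·log₁₀(13.2/2.3) = 81.9 − 15.18 = 66.72 dB(A).
woodworking router: 101.5 − 20·log₁₀(4.2/1.7) = 101.5 − 7.86 = 93.64 dB(A).
forklift: 91.0 − 20·log₁₀(4.2/1.5) = 91.0 − 8.94 = 82.06 dB(A).
Σ 10^(L/10) = 2.479e+09 → L_total = 10·log₁₀(2.479e+09) = 93.94 dB(A).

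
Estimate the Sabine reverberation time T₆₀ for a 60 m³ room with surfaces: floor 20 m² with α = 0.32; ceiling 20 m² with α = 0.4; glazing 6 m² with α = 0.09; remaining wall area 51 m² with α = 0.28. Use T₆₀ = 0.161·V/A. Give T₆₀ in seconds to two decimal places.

0.33 s

Summing Sᵢαᵢ: 20·0.32 + 20·0.4 + 6·0.09 + 51·0.28 = 29.22 m².
T₆₀ = 0.161 × 60 / 29.22 = 0.331 s.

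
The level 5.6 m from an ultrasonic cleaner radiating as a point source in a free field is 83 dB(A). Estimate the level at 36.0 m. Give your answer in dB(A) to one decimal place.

Point-source attenuation: ΔL = 20·log₁₀(r₂/r₁) = 20·log₁₀(36.0/5.6) = 16.162 dB.
L₂ = 83 − 20·log₁₀(36.0/5.6) = 83 − 16.162 = 66.84 dB(A).

66.8 dB(A)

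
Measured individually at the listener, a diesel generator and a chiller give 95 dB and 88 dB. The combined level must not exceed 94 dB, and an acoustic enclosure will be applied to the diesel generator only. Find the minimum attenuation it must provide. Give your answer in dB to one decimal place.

2.3 dB

Everything except the diesel generator sums to 10^(88/10) = 6.310e+08 in linear terms, 88.00 dB.
The limit corresponds to 10^(94/10) = 2.512e+09; subtracting the fixed part leaves 1.881e+09 for the diesel generator, i.e. 92.74 dB.
Required insertion loss = 95 − 92.74 = 2.26 dB.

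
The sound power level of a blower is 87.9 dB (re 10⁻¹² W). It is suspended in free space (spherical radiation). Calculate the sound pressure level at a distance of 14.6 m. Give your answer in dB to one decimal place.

L_p = L_w − 10·log₁₀(4π·r²) with r = 14.6 m.
4π·r² = 2679 m², 10·log₁₀ of that is 34.279 dB.
L_p = 87.9 − 34.279 = 53.62 dB.

53.6 dB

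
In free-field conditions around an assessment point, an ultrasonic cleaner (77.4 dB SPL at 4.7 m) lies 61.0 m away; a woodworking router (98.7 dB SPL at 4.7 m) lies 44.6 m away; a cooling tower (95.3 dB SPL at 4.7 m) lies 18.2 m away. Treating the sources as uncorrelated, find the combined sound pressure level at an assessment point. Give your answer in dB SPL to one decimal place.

Propagate each source to the receiver with L = L_ref − 20·log₁₀(r/r_ref), then add intensities.
ultrasonic cleaner: 77.4 − 20·log₁₀(61.0/4.7) = 77.4 − 22.26 = 55.14 dB SPL.
woodworking router: 98.7 − 20·log₁₀(44.6/4.7) = 98.7 − 19.54 = 79.16 dB SPL.
cooling tower: 95.3 − 20·log₁₀(18.2/4.7) = 95.3 − 11.76 = 83.54 dB SPL.
Σ 10^(L/10) = 3.086e+08 → L_total = 10·log₁₀(3.086e+08) = 84.89 dB SPL.

84.9 dB SPL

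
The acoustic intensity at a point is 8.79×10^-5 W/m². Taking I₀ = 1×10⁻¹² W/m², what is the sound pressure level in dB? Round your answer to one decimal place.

79.4 dB

Dividing by I₀ shifts the exponent by 12: I/I₀ = 8.79×10^7.
L = 10·(0.9440 + 7) = 79.44 dB.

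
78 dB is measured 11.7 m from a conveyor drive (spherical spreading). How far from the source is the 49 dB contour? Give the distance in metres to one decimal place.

The 29.0 dB drop corresponds to a distance ratio of 10^(29.0/20) for a point source.
r₂ = 11.7·10^((78−49)/20) = 11.7·10^(29.0/20) = 329.75 m.

329.8 m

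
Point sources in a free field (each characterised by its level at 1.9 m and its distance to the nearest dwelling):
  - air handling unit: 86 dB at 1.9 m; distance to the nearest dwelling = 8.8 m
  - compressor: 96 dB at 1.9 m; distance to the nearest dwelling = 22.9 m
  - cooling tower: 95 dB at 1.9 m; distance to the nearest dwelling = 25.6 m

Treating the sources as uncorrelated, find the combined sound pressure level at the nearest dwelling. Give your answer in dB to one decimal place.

78.0 dB

First find each source's level at the receiver (point-source: −20·log₁₀(r/r_ref)), then combine on an intensity basis.
air handling unit: 86 − 20·log₁₀(8.8/1.9) = 86 − 13.31 = 72.69 dB.
compressor: 96 − 20·log₁₀(22.9/1.9) = 96 − 21.62 = 74.38 dB.
cooling tower: 95 − 20·log₁₀(25.6/1.9) = 95 − 22.59 = 72.41 dB.
Σ 10^(L/10) = 6.338e+07 → L_total = 10·log₁₀(6.338e+07) = 78.02 dB.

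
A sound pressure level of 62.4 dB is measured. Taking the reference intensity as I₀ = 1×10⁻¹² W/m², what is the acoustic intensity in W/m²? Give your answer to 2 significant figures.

I/I₀ = 10^(62.4/10) = 1.738e+06, so I = 1.738e+06 × 10⁻¹² W/m².

1.7e-06 W/m²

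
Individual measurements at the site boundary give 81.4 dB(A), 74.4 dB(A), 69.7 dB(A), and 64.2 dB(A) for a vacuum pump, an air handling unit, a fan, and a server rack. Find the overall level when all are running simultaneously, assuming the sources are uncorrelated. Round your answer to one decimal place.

82.5 dB(A)

For uncorrelated sources the intensities add, so convert each level to linear form, sum, and take 10·log₁₀ of the total.
Σ 10^(L/10) = 10^(81.4/10) + 10^(74.4/10) + 10^(69.7/10) + 10^(64.2/10) = 1.775e+08.
L_total = 10·log₁₀(1.775e+08) = 82.49 dB(A).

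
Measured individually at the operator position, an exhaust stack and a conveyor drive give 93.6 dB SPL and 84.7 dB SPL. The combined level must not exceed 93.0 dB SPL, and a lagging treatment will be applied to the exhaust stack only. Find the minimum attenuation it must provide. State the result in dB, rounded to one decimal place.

Everything except the exhaust stack sums to 10^(84.7/10) = 2.951e+08 in linear terms, 84.70 dB SPL.
The limit corresponds to 10^(93.0/10) = 1.995e+09; subtracting the fixed part leaves 1.700e+09 for the exhaust stack, i.e. 92.30 dB SPL.
Required insertion loss = 93.6 − 92.30 = 1.30 dB.

1.3 dB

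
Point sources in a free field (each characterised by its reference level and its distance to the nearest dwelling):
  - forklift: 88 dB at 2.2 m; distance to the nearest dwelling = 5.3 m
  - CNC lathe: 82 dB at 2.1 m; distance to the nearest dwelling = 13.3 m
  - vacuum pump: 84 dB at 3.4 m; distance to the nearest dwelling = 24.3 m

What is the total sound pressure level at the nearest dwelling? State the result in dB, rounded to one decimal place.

80.7 dB

First find each source's level at the receiver (point-source: −20·log₁₀(r/r_ref)), then combine on an intensity basis.
forklift: 88 − 20·log₁₀(5.3/2.2) = 88 − 7.64 = 80.36 dB.
CNC lathe: 82 − 20·log₁₀(13.3/2.1) = 82 − 16.03 = 65.97 dB.
vacuum pump: 84 − 20·log₁₀(24.3/3.4) = 84 − 17.08 = 66.92 dB.
Σ 10^(L/10) = 1.176e+08 → L_total = 10·log₁₀(1.176e+08) = 80.70 dB.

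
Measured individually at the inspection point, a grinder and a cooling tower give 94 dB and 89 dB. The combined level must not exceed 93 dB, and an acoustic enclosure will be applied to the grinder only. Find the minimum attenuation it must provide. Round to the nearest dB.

Fixed contribution from the other source: Σ 10^(L/10) = 10^(89/10) = 7.943e+08 (89.00 dB).
The limit corresponds to 10^(93/10) = 1.995e+09; subtracting the fixed part leaves 1.201e+09 for the grinder, i.e. 90.80 dB.
So the grinder must be reduced from 94 to 90.80 dB: IL = 3.20 dB.

3 dB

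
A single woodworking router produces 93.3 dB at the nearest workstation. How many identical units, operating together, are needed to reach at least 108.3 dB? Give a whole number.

The shortfall is 108.3 − 93.3 = 15.0 dB, and N units add 10·log₁₀ N, so need 10·log₁₀ N ≥ 15.0.
N ≥ 10^(15.0/10) = 31.623, so N = 32.

32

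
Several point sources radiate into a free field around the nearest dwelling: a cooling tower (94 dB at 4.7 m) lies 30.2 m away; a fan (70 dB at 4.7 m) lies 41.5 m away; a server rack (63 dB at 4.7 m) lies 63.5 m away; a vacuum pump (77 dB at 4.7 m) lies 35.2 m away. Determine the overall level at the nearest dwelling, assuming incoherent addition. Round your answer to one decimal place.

First find each source's level at the receiver (point-source: −20·log₁₀(r/r_ref)), then combine on an intensity basis.
cooling tower: 94 − 20·log₁₀(30.2/4.7) = 94 − 16.16 = 77.84 dB.
fan: 70 − 20·log₁₀(41.5/4.7) = 70 − 18.92 = 51.08 dB.
server rack: 63 − 20·log₁₀(63.5/4.7) = 63 − 22.61 = 40.39 dB.
vacuum pump: 77 − 20·log₁₀(35.2/4.7) = 77 − 17.49 = 59.51 dB.
Σ 10^(L/10) = 6.187e+07 → L_total = 10·log₁₀(6.187e+07) = 77.91 dB.

77.9 dB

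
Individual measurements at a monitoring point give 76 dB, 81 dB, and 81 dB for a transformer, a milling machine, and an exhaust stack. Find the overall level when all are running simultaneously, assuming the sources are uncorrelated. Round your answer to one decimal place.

84.6 dB

For uncorrelated sources the intensities add, so convert each level to linear form, sum, and take 10·log₁₀ of the total.
Σ 10^(L/10) = 10^(76/10) + 10^(81/10) + 10^(81/10) = 2.916e+08.
L_total = 10·log₁₀(2.916e+08) = 84.65 dB.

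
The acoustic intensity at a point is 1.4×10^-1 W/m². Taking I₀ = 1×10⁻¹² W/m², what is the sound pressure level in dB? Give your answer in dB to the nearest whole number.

I/I₀ = 1.4×10^-1/10⁻¹² = 1.4×10^11, and L = 10·log₁₀(I/I₀).
L = 10·(0.1461 + 11) = 111.46 dB.

111 dB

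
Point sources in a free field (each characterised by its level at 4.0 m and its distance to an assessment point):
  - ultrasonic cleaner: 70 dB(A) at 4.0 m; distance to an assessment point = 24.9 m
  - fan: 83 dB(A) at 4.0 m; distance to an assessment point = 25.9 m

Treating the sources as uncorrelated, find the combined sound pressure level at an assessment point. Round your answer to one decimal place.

67.0 dB(A)

Propagate each source to the receiver with L = L_ref − 20·log₁₀(r/r_ref), then add intensities.
ultrasonic cleaner: 70 − 20·log₁₀(24.9/4.0) = 70 − 15.88 = 54.12 dB(A).
fan: 83 − 20·log₁₀(25.9/4.0) = 83 − 16.22 = 66.78 dB(A).
Σ 10^(L/10) = 5.017e+06 → L_total = 10·log₁₀(5.017e+06) = 67.00 dB(A).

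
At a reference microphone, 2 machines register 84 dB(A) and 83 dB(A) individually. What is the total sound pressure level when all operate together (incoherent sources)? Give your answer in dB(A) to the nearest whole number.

87 dB(A)

For uncorrelated sources the intensities add, so convert each level to linear form, sum, and take 10·log₁₀ of the total.
Σ 10^(L/10) = 10^(84/10) + 10^(83/10) = 4.507e+08.
L_total = 10·log₁₀(4.507e+08) = 86.54 dB(A).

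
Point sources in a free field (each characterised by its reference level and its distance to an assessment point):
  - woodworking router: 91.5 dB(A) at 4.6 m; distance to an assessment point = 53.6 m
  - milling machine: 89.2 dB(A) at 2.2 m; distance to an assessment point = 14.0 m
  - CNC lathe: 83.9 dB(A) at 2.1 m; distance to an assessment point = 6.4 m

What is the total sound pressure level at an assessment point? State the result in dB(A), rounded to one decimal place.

Propagate each source to the receiver with L = L_ref − 20·log₁₀(r/r_ref), then add intensities.
woodworking router: 91.5 − 20·log₁₀(53.6/4.6) = 91.5 − 21.33 = 70.17 dB(A).
milling machine: 89.2 − 20·log₁₀(14.0/2.2) = 89.2 − 16.07 = 73.13 dB(A).
CNC lathe: 83.9 − 20·log₁₀(6.4/2.1) = 83.9 − 9.68 = 74.22 dB(A).
Σ 10^(L/10) = 5.737e+07 → L_total = 10·log₁₀(5.737e+07) = 77.59 dB(A).

77.6 dB(A)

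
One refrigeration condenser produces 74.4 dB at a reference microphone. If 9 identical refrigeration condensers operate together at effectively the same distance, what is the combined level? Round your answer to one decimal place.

83.9 dB

L_total = L₁ + 10·log₁₀ N for N identical incoherent sources.
L_total = 74.4 + 10·log₁₀(9) = 74.4 + 9.542 = 83.94 dB.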